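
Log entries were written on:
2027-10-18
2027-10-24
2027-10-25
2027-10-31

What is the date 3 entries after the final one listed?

2027-11-08

Every event lands on a Monday or Sunday (gaps cycle 6, 1, 6).
So the schedule is: every Monday and Sunday.
The following Monday is 2027-11-01.
Next Sunday: 2027-11-07.
Next Monday: 2027-11-08.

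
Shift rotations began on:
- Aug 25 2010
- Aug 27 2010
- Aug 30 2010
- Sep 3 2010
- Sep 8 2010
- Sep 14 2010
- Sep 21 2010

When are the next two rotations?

The spacing grows by 1 each time: 2, 3, 4, 5, 6, 7 days.
Next gap: 8 days. Sep 21 2010 + 8 days = Sep 29 2010.
Next gap: 9 days. Sep 29 2010 + 9 days = Oct 8 2010.

Sep 29 2010, Oct 8 2010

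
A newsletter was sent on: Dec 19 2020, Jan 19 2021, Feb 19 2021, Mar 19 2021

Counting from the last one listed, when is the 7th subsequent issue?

Oct 19 2021

Each date is the 19th; the gaps (31, 31, 28) track the month lengths.
The rule is the 19th of each month.
Next: April 2021 → Apr 19 2021.
May 2021: May 19 2021.
Next: June 2021 → Jun 19 2021.
July 2021: Jul 19 2021.
Next: August 2021 → Aug 19 2021.
September 2021: Sep 19 2021.
October 2021: Oct 19 2021.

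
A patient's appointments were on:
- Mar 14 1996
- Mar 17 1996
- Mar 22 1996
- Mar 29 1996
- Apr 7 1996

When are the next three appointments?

Apr 18 1996, May 1 1996, May 16 1996

The spacing grows by 2 each time: 3, 5, 7, 9 days.
Next gap: 11 days. Apr 7 1996 + 11 days = Apr 18 1996.
Next gap: 13 days. Apr 18 1996 + 13 days = May 1 1996.
Next gap: 15 days. May 1 1996 + 15 days = May 16 1996.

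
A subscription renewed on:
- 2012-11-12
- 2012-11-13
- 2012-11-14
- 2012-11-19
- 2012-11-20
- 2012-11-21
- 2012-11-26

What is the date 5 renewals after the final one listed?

The gap pattern 1, 1, 5, 1, 1, 5 repeats every 3 events.
These are the Mondays, Tuesdays and Wednesdays of each week.
The following Tuesday is 2012-11-27.
Next Wednesday: 2012-11-28.
Next Monday: 2012-12-03.
Next Tuesday: 2012-12-04.
The following Wednesday is 2012-12-05.

2012-12-05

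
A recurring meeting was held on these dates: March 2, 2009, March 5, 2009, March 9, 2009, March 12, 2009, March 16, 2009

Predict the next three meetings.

March 19, 2009; March 23, 2009; March 26, 2009

Gaps: 3, 4, 3, 4 days — not constant, but cyclic with period 2.
The events fall on every Monday and Thursday.
Next Thursday: March 19, 2009.
Next Monday: March 23, 2009.
Next Thursday: March 26, 2009.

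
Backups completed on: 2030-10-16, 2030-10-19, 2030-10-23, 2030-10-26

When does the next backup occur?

2030-10-30

The gap pattern 3, 4, 3 repeats every 2 events.
These are the Wednesdays and Saturdays of each week.
Next Wednesday: 2030-10-30.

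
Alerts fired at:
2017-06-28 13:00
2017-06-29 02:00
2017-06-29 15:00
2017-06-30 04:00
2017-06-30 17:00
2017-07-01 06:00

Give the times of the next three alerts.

Gaps: 13, 13, 13, 13, 13 hours — each event is 13 hours after the previous one.
2017-07-01 06:00 + 13 h = 2017-07-01 19:00.
2017-07-01 19:00 + 13 h = 2017-07-02 08:00.
2017-07-02 08:00 + 13 h = 2017-07-02 21:00.

2017-07-01 19:00, 2017-07-02 08:00, 2017-07-02 21:00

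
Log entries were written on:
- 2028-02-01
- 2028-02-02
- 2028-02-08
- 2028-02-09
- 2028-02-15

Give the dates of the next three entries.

The gap pattern 1, 6, 1, 6 repeats every 2 events.
These are the Tuesdays and Wednesdays of each week.
Next Wednesday: 2028-02-16.
Next Tuesday: 2028-02-22.
Next Wednesday: 2028-02-23.

2028-02-16, 2028-02-22, 2028-02-23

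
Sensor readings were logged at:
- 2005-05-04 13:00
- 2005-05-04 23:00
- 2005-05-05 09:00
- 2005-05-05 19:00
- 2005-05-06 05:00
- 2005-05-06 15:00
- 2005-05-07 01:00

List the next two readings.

Spacing: 10, 10, 10, 10, 10, 10 h — constant 10 h.
2005-05-07 01:00 + 10 h = 2005-05-07 11:00.
2005-05-07 11:00 + 10 h = 2005-05-07 21:00.

2005-05-07 11:00, 2005-05-07 21:00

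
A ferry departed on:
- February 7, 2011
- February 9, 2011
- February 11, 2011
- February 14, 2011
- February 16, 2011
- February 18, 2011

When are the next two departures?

Every event lands on a Monday or Wednesday or Friday (gaps cycle 2, 2, 3, 2, 2).
So the schedule is: every Monday, Wednesday and Friday.
The following Monday is February 21, 2011.
Next Wednesday: February 23, 2011.

February 21, 2011; February 23, 2011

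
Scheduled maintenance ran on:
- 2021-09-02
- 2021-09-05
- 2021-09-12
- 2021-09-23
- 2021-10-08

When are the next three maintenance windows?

The spacing grows by 4 each time: 3, 7, 11, 15 days.
Next gap: 19 days. 2021-10-08 + 19 days = 2021-10-27.
Next gap: 23 days. 2021-10-27 + 23 days = 2021-11-19.
Next gap: 27 days. 2021-11-19 + 27 days = 2021-12-16.

2021-10-27, 2021-11-19, 2021-12-16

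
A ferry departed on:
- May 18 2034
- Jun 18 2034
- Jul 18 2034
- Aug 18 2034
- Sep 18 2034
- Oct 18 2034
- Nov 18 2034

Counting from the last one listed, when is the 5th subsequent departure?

The day-of-month is always 18 (31, 30, 31, 31, 30, 31 days between events).
So this recurs on the 18th of each month.
Next: December 2034 → Dec 18 2034.
January 2035: Jan 18 2035.
February 2035: Feb 18 2035.
March 2035: Mar 18 2035.
April 2035: Apr 18 2035.

Apr 18 2035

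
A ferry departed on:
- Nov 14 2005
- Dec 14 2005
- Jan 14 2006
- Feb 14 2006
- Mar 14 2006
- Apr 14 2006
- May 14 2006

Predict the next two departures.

Jun 14 2006, Jul 14 2006

Gaps: 30, 31, 31, 28, 31, 30 days — not constant. Every event is on the 14th of the month.
Pattern: the 14th of each month.
Next: June 2006 → Jun 14 2006.
July 2006: Jul 14 2006.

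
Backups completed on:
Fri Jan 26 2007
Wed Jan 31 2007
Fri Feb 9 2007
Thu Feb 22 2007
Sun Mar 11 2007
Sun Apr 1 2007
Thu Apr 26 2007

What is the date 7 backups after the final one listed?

Intervals are 5, 9, 13, 17, 21, 25 days — an arithmetic progression with common difference 4.
Next gap: 29 days. Thu Apr 26 2007 + 29 days = Fri May 25 2007.
Next gap: 33 days. Fri May 25 2007 + 33 days = Wed Jun 27 2007.
Next gap: 37 days. Wed Jun 27 2007 + 37 days = Fri Aug 3 2007.
Next gap: 41 days. Fri Aug 3 2007 + 41 days = Thu Sep 13 2007.
Next gap: 45 days. Thu Sep 13 2007 + 45 days = Sun Oct 28 2007.
Next gap: 49 days. Sun Oct 28 2007 + 49 days = Sun Dec 16 2007.
Next gap: 53 days. Sun Dec 16 2007 + 53 days = Thu Feb 7 2008.

Thu Feb 7 2008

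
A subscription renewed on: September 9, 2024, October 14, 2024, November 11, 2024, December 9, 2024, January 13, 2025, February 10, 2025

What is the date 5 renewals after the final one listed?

July 14, 2025

Gaps: 35, 28, 28, 35, 28 days — a mix of 28 and 35. Every date is a Monday.
Each is the 2nd Monday of its month.
March 2025 — 2nd Monday is March 10, 2025.
2nd Monday of April 2025: April 14, 2025.
2nd Monday of May 2025: May 12, 2025.
2nd Monday of June 2025: June 9, 2025.
2nd Monday of July 2025: July 14, 2025.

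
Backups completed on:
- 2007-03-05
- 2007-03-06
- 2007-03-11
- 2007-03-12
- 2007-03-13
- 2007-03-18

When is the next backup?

2007-03-19

The gap pattern 1, 5, 1, 1, 5 repeats every 3 events.
These are the Mondays, Tuesdays and Sundays of each week.
Next Monday: 2007-03-19.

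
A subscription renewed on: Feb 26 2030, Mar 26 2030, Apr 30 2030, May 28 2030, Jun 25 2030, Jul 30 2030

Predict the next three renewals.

Aug 27 2030, Sep 24 2030, Oct 29 2030

Every date is a Tuesday; gaps 28, 35, 28, 28, 35 days.
Each is the last Tuesday of its month (at least one falls on the 29th or later, ruling out '4th Tuesday').
Last Tuesday of August 2030: Aug 27 2030.
September 2030 ends with Tuesday Sep 24 2030.
Last Tuesday of October 2030: Oct 29 2030.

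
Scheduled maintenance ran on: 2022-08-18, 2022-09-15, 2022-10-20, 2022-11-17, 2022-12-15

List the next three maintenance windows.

2023-01-19, 2023-02-16, 2023-03-16

These are Thursdays at 28- or 35-day spacing (28, 35, 28, 28).
The pattern: 3rd Thursday of the month.
January 2023 — 3rd Thursday is 2023-01-19.
February 2023 — 3rd Thursday is 2023-02-16.
3rd Thursday of March 2023: 2023-03-16.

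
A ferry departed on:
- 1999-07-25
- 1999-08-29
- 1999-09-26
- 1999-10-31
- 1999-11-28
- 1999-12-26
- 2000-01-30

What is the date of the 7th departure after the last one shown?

2000-08-27

These are Sundays with 35, 28, 35, 28, 28, 35-day gaps.
Each is the final Sunday of its month — 1999-08-29 is past the 28th, so '4th Sunday' doesn't fit.
Last Sunday of February 2000: 2000-02-27.
Last Sunday of March 2000: 2000-03-26.
Last Sunday of April 2000: 2000-04-30.
May 2000 ends with Sunday 2000-05-28.
Last Sunday of June 2000: 2000-06-25.
July 2000 ends with Sunday 2000-07-30.
Last Sunday of August 2000: 2000-08-27.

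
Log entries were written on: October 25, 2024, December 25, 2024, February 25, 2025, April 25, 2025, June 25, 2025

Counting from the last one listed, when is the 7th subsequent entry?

August 25, 2026

Gaps: 61, 62, 59, 61 days — not constant. Every event is on the 25th of the month.
Pattern: the 25th of every 2 months.
August 2025: August 25, 2025.
Next: October 2025 → October 25, 2025.
Next: December 2025 → December 25, 2025.
February 2026: February 25, 2026.
Next: April 2026 → April 25, 2026.
June 2026: June 25, 2026.
August 2026: August 25, 2026.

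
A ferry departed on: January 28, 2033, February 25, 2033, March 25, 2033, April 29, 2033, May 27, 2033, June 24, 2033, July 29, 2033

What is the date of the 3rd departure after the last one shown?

October 28, 2033

These are Fridays with 28, 28, 35, 28, 28, 35-day gaps.
Each is the final Friday of its month — April 29, 2033 is past the 28th, so '4th Friday' doesn't fit.
August 2033 ends with Friday August 26, 2033.
Last Friday of September 2033: September 30, 2033.
Last Friday of October 2033: October 28, 2033.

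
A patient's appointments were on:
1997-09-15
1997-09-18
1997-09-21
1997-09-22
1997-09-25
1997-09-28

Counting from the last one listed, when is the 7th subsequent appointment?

1997-10-13

Every event lands on a Monday or Thursday or Sunday (gaps cycle 3, 3, 1, 3, 3).
So the schedule is: every Monday, Thursday and Sunday.
Next Monday: 1997-09-29.
The following Thursday is 1997-10-02.
Next Sunday: 1997-10-05.
Next Monday: 1997-10-06.
Next Thursday: 1997-10-09.
The following Sunday is 1997-10-12.
The following Monday is 1997-10-13.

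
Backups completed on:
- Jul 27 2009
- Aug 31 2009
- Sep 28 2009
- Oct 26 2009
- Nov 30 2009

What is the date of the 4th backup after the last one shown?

Every date is a Monday; gaps 35, 28, 28, 35 days.
Each is the last Monday of its month (at least one falls on the 29th or later, ruling out '4th Monday').
December 2009 ends with Monday Dec 28 2009.
January 2010 ends with Monday Jan 25 2010.
February 2010 ends with Monday Feb 22 2010.
Last Monday of March 2010: Mar 29 2010.

Mar 29 2010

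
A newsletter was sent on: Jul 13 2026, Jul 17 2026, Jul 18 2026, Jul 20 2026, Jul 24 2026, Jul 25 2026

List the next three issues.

Jul 27 2026, Jul 31 2026, Aug 1 2026

The gap pattern 4, 1, 2, 4, 1 repeats every 3 events.
These are the Mondays, Fridays and Saturdays of each week.
Next Monday: Jul 27 2026.
The following Friday is Jul 31 2026.
The following Saturday is Aug 1 2026.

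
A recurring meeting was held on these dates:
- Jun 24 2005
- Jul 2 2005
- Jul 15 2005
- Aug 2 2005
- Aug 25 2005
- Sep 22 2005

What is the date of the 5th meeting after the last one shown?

Gaps: 8, 13, 18, 23, 28 days — each gap is 5 larger than the previous one.
Next gap: 33 days. Sep 22 2005 + 33 days = Oct 25 2005.
Next gap: 38 days. Oct 25 2005 + 38 days = Dec 2 2005.
Next gap: 43 days. Dec 2 2005 + 43 days = Jan 14 2006.
Next gap: 48 days. Jan 14 2006 + 48 days = Mar 3 2006.
Next gap: 53 days. Mar 3 2006 + 53 days = Apr 25 2006.

Apr 25 2006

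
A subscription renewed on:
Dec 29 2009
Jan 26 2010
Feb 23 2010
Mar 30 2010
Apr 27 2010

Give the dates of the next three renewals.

Every date is a Tuesday; gaps 28, 28, 35, 28 days.
Each is the last Tuesday of its month (at least one falls on the 29th or later, ruling out '4th Tuesday').
Last Tuesday of May 2010: May 25 2010.
Last Tuesday of June 2010: Jun 29 2010.
Last Tuesday of July 2010: Jul 27 2010.

May 25 2010, Jun 29 2010, Jul 27 2010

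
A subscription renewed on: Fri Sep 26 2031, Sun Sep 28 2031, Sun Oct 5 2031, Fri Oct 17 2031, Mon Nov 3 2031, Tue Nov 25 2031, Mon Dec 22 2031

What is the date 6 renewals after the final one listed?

Gaps: 2, 7, 12, 17, 22, 27 days — each gap is 5 larger than the previous one.
Next gap: 32 days. Mon Dec 22 2031 + 32 days = Fri Jan 23 2032.
Next gap: 37 days. Fri Jan 23 2032 + 37 days = Sun Feb 29 2032.
Next gap: 42 days. Sun Feb 29 2032 + 42 days = Sun Apr 11 2032.
Next gap: 47 days. Sun Apr 11 2032 + 47 days = Fri May 28 2032.
Next gap: 52 days. Fri May 28 2032 + 52 days = Mon Jul 19 2032.
Next gap: 57 days. Mon Jul 19 2032 + 57 days = Tue Sep 14 2032.

Tue Sep 14 2032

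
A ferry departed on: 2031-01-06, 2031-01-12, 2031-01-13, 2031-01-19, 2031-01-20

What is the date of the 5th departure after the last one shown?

2031-02-09

The gap pattern 6, 1, 6, 1 repeats every 2 events.
These are the Mondays and Sundays of each week.
Next Sunday: 2031-01-26.
The following Monday is 2031-01-27.
Next Sunday: 2031-02-02.
Next Monday: 2031-02-03.
The following Sunday is 2031-02-09.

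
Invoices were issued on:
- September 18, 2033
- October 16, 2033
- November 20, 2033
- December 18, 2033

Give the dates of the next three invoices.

January 15, 2034; February 19, 2034; March 19, 2034

These are Sundays at 28- or 35-day spacing (28, 35, 28).
The pattern: 3rd Sunday of the month.
January 2034 — 3rd Sunday is January 15, 2034.
3rd Sunday of February 2034: February 19, 2034.
March 2034 — 3rd Sunday is March 19, 2034.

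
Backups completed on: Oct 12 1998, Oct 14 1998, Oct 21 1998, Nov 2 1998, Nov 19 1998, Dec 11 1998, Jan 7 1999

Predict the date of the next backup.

Intervals are 2, 7, 12, 17, 22, 27 days — an arithmetic progression with common difference 5.
Next gap: 32 days. Jan 7 1999 + 32 days = Feb 8 1999.

Feb 8 1999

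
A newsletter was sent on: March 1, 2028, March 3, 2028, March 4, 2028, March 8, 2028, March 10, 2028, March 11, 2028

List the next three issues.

The gap pattern 2, 1, 4, 2, 1 repeats every 3 events.
These are the Wednesdays, Fridays and Saturdays of each week.
The following Wednesday is March 15, 2028.
The following Friday is March 17, 2028.
The following Saturday is March 18, 2028.

March 15, 2028; March 17, 2028; March 18, 2028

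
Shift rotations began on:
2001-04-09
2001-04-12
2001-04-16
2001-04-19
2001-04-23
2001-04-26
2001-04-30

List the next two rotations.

Every event lands on a Monday or Thursday (gaps cycle 3, 4, 3, 4, 3, 4).
So the schedule is: every Monday and Thursday.
Next Thursday: 2001-05-03.
Next Monday: 2001-05-07.

2001-05-03, 2001-05-07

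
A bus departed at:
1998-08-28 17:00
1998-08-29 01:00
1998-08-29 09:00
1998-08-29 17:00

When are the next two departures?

Spacing: 8, 8, 8 h — constant 8 h.
1998-08-29 17:00 + 8 h = 1998-08-30 01:00.
1998-08-30 01:00 + 8 h = 1998-08-30 09:00.

1998-08-30 01:00, 1998-08-30 09:00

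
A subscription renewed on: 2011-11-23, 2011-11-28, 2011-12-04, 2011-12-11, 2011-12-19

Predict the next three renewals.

The spacing grows by 1 each time: 5, 6, 7, 8 days.
Next gap: 9 days. 2011-12-19 + 9 days = 2011-12-28.
Next gap: 10 days. 2011-12-28 + 10 days = 2012-01-07.
Next gap: 11 days. 2012-01-07 + 11 days = 2012-01-18.

2011-12-28, 2012-01-07, 2012-01-18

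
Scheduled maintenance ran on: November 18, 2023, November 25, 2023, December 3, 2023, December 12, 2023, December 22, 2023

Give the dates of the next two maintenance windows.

Gaps: 7, 8, 9, 10 days — each gap is 1 larger than the previous one.
Next gap: 11 days. December 22, 2023 + 11 days = January 2, 2024.
Next gap: 12 days. January 2, 2024 + 12 days = January 14, 2024.

January 2, 2024; January 14, 2024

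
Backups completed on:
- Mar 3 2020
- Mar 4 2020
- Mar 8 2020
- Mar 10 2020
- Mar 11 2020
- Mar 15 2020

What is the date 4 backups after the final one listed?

Every event lands on a Tuesday or Wednesday or Sunday (gaps cycle 1, 4, 2, 1, 4).
So the schedule is: every Tuesday, Wednesday and Sunday.
Next Tuesday: Mar 17 2020.
The following Wednesday is Mar 18 2020.
The following Sunday is Mar 22 2020.
Next Tuesday: Mar 24 2020.

Mar 24 2020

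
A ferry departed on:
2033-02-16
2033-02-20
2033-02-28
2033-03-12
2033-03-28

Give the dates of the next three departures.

The spacing grows by 4 each time: 4, 8, 12, 16 days.
Next gap: 20 days. 2033-03-28 + 20 days = 2033-04-17.
Next gap: 24 days. 2033-04-17 + 24 days = 2033-05-11.
Next gap: 28 days. 2033-05-11 + 28 days = 2033-06-08.

2033-04-17, 2033-05-11, 2033-06-08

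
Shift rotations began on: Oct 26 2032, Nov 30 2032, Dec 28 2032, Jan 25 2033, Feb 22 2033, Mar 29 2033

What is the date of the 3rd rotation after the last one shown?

These are Tuesdays with 35, 28, 28, 28, 35-day gaps.
Each is the final Tuesday of its month — Nov 30 2032 is past the 28th, so '4th Tuesday' doesn't fit.
April 2033 ends with Tuesday Apr 26 2033.
May 2033 ends with Tuesday May 31 2033.
Last Tuesday of June 2033: Jun 28 2033.

Jun 28 2033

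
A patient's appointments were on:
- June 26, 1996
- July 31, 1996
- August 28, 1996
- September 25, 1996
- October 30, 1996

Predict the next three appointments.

November 27, 1996; December 25, 1996; January 29, 1997

Every date is a Wednesday; gaps 35, 28, 28, 35 days.
Each is the last Wednesday of its month (at least one falls on the 29th or later, ruling out '4th Wednesday').
Last Wednesday of November 1996: November 27, 1996.
Last Wednesday of December 1996: December 25, 1996.
Last Wednesday of January 1997: January 29, 1997.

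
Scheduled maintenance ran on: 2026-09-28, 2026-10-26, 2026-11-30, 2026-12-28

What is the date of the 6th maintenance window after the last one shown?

These are Mondays with 28, 35, 28-day gaps.
Each is the final Monday of its month — 2026-11-30 is past the 28th, so '4th Monday' doesn't fit.
Last Monday of January 2027: 2027-01-25.
February 2027 ends with Monday 2027-02-22.
Last Monday of March 2027: 2027-03-29.
Last Monday of April 2027: 2027-04-26.
Last Monday of May 2027: 2027-05-31.
Last Monday of June 2027: 2027-06-28.

2027-06-28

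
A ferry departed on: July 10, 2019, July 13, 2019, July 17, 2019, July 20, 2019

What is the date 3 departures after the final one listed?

July 31, 2019

Every event lands on a Wednesday or Saturday (gaps cycle 3, 4, 3).
So the schedule is: every Wednesday and Saturday.
Next Wednesday: July 24, 2019.
The following Saturday is July 27, 2019.
Next Wednesday: July 31, 2019.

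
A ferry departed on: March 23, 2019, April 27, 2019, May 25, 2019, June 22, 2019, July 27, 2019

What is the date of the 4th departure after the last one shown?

November 23, 2019

Gaps: 35, 28, 28, 35 days — a mix of 28 and 35. Every date is a Saturday.
Each is the 4th Saturday of its month.
4th Saturday of August 2019: August 24, 2019.
4th Saturday of September 2019: September 28, 2019.
October 2019 — 4th Saturday is October 26, 2019.
November 2019 — 4th Saturday is November 23, 2019.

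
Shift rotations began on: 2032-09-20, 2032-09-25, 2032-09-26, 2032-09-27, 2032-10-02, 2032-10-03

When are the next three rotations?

Gaps: 5, 1, 1, 5, 1 days — not constant, but cyclic with period 3.
The events fall on every Monday, Saturday and Sunday.
The following Monday is 2032-10-04.
Next Saturday: 2032-10-09.
Next Sunday: 2032-10-10.

2032-10-04, 2032-10-09, 2032-10-10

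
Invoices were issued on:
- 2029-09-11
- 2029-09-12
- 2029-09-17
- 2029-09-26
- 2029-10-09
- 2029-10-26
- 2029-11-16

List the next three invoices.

2029-12-11, 2030-01-09, 2030-02-11

The spacing grows by 4 each time: 1, 5, 9, 13, 17, 21 days.
Next gap: 25 days. 2029-11-16 + 25 days = 2029-12-11.
Next gap: 29 days. 2029-12-11 + 29 days = 2030-01-09.
Next gap: 33 days. 2030-01-09 + 33 days = 2030-02-11.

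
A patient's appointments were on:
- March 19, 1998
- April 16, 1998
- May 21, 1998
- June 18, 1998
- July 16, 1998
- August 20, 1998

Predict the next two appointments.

Gaps: 28, 35, 28, 28, 35 days — a mix of 28 and 35. Every date is a Thursday.
Each is the 3rd Thursday of its month.
3rd Thursday of September 1998: September 17, 1998.
3rd Thursday of October 1998: October 15, 1998.

September 17, 1998; October 15, 1998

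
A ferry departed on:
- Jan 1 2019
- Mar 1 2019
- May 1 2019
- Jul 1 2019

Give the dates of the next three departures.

Sep 1 2019, Nov 1 2019, Jan 1 2020

The day-of-month is always 1 (59, 61, 61 days between events).
So this recurs on the 1st of every 2 months.
Next: September 2019 → Sep 1 2019.
November 2019: Nov 1 2019.
January 2020: Jan 1 2020.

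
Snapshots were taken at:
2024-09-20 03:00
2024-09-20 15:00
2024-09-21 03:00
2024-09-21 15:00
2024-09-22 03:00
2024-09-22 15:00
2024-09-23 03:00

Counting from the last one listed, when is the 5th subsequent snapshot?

2024-09-25 15:00

The interval is a steady 12 hours (12, 12, 12, 12, 12, 12).
2024-09-23 03:00 + 12 h = 2024-09-23 15:00.
2024-09-23 15:00 + 12 h = 2024-09-24 03:00.
2024-09-24 03:00 + 12 h = 2024-09-24 15:00.
2024-09-24 15:00 + 12 h = 2024-09-25 03:00.
2024-09-25 03:00 + 12 h = 2024-09-25 15:00.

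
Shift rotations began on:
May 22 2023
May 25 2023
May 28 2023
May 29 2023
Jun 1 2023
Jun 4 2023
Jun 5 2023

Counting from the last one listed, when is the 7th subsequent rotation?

Every event lands on a Monday or Thursday or Sunday (gaps cycle 3, 3, 1, 3, 3, 1).
So the schedule is: every Monday, Thursday and Sunday.
Next Thursday: Jun 8 2023.
Next Sunday: Jun 11 2023.
Next Monday: Jun 12 2023.
The following Thursday is Jun 15 2023.
The following Sunday is Jun 18 2023.
Next Monday: Jun 19 2023.
Next Thursday: Jun 22 2023.

Jun 22 2023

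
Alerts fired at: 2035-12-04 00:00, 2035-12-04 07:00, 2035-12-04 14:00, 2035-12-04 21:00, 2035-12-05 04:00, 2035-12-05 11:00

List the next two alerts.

Spacing: 7, 7, 7, 7, 7 h — constant 7 h.
2035-12-05 11:00 + 7 h = 2035-12-05 18:00.
2035-12-05 18:00 + 7 h = 2035-12-06 01:00.

2035-12-05 18:00, 2035-12-06 01:00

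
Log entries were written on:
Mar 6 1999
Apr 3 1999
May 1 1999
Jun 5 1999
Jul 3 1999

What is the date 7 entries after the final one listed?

These are Saturdays at 28- or 35-day spacing (28, 28, 35, 28).
The pattern: 1st Saturday of the month.
1st Saturday of August 1999: Aug 7 1999.
September 1999 — 1st Saturday is Sep 4 1999.
October 1999 — 1st Saturday is Oct 2 1999.
November 1999 — 1st Saturday is Nov 6 1999.
December 1999 — 1st Saturday is Dec 4 1999.
January 2000 — 1st Saturday is Jan 1 2000.
February 2000 — 1st Saturday is Feb 5 2000.

Feb 5 2000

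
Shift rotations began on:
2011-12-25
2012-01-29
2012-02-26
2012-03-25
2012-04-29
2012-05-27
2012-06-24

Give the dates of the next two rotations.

2012-07-29, 2012-08-26

These are Sundays with 35, 28, 28, 35, 28, 28-day gaps.
Each is the final Sunday of its month — 2012-01-29 is past the 28th, so '4th Sunday' doesn't fit.
July 2012 ends with Sunday 2012-07-29.
Last Sunday of August 2012: 2012-08-26.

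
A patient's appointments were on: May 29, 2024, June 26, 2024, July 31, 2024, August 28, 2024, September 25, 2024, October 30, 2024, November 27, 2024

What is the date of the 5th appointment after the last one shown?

April 30, 2025

All Wednesdays; the gaps (28, 35, 28, 28, 35, 28) vary with month length.
This is the last Wednesday of each month.
Last Wednesday of December 2024: December 25, 2024.
January 2025 ends with Wednesday January 29, 2025.
February 2025 ends with Wednesday February 26, 2025.
March 2025 ends with Wednesday March 26, 2025.
April 2025 ends with Wednesday April 30, 2025.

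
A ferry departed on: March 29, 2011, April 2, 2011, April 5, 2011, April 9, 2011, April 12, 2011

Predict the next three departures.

Every event lands on a Tuesday or Saturday (gaps cycle 4, 3, 4, 3).
So the schedule is: every Tuesday and Saturday.
The following Saturday is April 16, 2011.
Next Tuesday: April 19, 2011.
Next Saturday: April 23, 2011.

April 16, 2011; April 19, 2011; April 23, 2011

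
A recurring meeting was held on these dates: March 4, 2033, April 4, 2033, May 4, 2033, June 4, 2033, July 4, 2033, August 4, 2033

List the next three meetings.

Gaps: 31, 30, 31, 30, 31 days — not constant. Every event is on the 4th of the month.
Pattern: the 4th of each month.
Next: September 2033 → September 4, 2033.
October 2033: October 4, 2033.
November 2033: November 4, 2033.

September 4, 2033; October 4, 2033; November 4, 2033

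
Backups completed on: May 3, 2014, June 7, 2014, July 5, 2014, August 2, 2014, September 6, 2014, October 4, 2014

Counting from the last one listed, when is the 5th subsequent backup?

March 7, 2015

Gaps: 35, 28, 28, 35, 28 days — a mix of 28 and 35. Every date is a Saturday.
Each is the 1st Saturday of its month.
1st Saturday of November 2014: November 1, 2014.
1st Saturday of December 2014: December 6, 2014.
January 2015 — 1st Saturday is January 3, 2015.
1st Saturday of February 2015: February 7, 2015.
1st Saturday of March 2015: March 7, 2015.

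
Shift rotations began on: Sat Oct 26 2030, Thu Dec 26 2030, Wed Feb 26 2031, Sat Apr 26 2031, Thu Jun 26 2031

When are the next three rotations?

Each date is the 26th; the gaps (61, 62, 59, 61) track the month lengths.
The rule is the 26th of every 2 months.
Next: August 2031 → Tue Aug 26 2031.
Next: October 2031 → Sun Oct 26 2031.
Next: December 2031 → Fri Dec 26 2031.

Tue Aug 26 2031, Sun Oct 26 2031, Fri Dec 26 2031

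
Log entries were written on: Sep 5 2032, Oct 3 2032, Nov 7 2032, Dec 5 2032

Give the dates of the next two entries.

These are Sundays at 28- or 35-day spacing (28, 35, 28).
The pattern: 1st Sunday of the month.
January 2033 — 1st Sunday is Jan 2 2033.
1st Sunday of February 2033: Feb 6 2033.

Jan 2 2033, Feb 6 2033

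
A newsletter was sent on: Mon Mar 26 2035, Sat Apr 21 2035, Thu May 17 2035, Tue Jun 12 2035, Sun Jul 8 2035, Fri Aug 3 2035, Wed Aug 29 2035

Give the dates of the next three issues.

The spacing is 26, 26, 26, 26, 26, 26 days — always 26 days.
Wed Aug 29 2035 + 26 days = Mon Sep 24 2035.
Mon Sep 24 2035 + 26 days = Sat Oct 20 2035.
Sat Oct 20 2035 + 26 days = Thu Nov 15 2035.

Mon Sep 24 2035, Sat Oct 20 2035, Thu Nov 15 2035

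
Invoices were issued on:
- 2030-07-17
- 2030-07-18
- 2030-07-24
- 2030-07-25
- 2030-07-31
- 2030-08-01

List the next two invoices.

2030-08-07, 2030-08-08

The gap pattern 1, 6, 1, 6, 1 repeats every 2 events.
These are the Wednesdays and Thursdays of each week.
The following Wednesday is 2030-08-07.
Next Thursday: 2030-08-08.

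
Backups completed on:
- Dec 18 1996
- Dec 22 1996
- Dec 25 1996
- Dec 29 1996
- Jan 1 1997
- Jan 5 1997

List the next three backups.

Jan 8 1997, Jan 12 1997, Jan 15 1997

The gap pattern 4, 3, 4, 3, 4 repeats every 2 events.
These are the Wednesdays and Sundays of each week.
The following Wednesday is Jan 8 1997.
Next Sunday: Jan 12 1997.
Next Wednesday: Jan 15 1997.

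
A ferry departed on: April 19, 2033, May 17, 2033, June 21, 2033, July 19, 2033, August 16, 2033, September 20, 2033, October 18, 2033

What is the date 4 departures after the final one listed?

February 21, 2034

All dates are Tuesdays, 28, 35, 28, 28, 35, 28 days apart.
Specifically, the 3rd Tuesday of each month.
3rd Tuesday of November 2033: November 15, 2033.
3rd Tuesday of December 2033: December 20, 2033.
January 2034 — 3rd Tuesday is January 17, 2034.
February 2034 — 3rd Tuesday is February 21, 2034.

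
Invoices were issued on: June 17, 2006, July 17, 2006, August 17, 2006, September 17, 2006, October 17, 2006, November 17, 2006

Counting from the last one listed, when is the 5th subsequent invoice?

April 17, 2007

The day-of-month is always 17 (30, 31, 31, 30, 31 days between events).
So this recurs on the 17th of each month.
December 2006: December 17, 2006.
January 2007: January 17, 2007.
Next: February 2007 → February 17, 2007.
Next: March 2007 → March 17, 2007.
Next: April 2007 → April 17, 2007.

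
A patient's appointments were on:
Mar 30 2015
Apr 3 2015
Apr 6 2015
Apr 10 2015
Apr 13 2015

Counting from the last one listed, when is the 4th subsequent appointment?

Gaps: 4, 3, 4, 3 days — not constant, but cyclic with period 2.
The events fall on every Monday and Friday.
The following Friday is Apr 17 2015.
Next Monday: Apr 20 2015.
The following Friday is Apr 24 2015.
The following Monday is Apr 27 2015.

Apr 27 2015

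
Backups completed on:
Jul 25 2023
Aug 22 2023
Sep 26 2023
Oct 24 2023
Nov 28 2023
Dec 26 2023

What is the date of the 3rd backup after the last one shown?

Mar 26 2024

All dates are Tuesdays, 28, 35, 28, 35, 28 days apart.
Specifically, the 4th Tuesday of each month.
January 2024 — 4th Tuesday is Jan 23 2024.
4th Tuesday of February 2024: Feb 27 2024.
March 2024 — 4th Tuesday is Mar 26 2024.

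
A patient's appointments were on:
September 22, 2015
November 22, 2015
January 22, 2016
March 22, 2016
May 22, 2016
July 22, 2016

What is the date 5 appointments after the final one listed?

Each date is the 22nd; the gaps (61, 61, 60, 61, 61) track the month lengths.
The rule is the 22nd of every 2 months.
September 2016: September 22, 2016.
November 2016: November 22, 2016.
Next: January 2017 → January 22, 2017.
March 2017: March 22, 2017.
Next: May 2017 → May 22, 2017.

May 22, 2017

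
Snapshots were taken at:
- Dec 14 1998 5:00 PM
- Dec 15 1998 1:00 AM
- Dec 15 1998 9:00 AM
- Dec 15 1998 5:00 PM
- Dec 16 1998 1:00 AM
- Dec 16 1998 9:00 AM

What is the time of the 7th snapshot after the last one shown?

Dec 18 1998 5:00 PM

Gaps: 8, 8, 8, 8, 8 hours — each event is 8 hours after the previous one.
Dec 16 1998 9:00 AM + 8 h = Dec 16 1998 5:00 PM.
Dec 16 1998 5:00 PM + 8 h = Dec 17 1998 1:00 AM.
Dec 17 1998 1:00 AM + 8 h = Dec 17 1998 9:00 AM.
Dec 17 1998 9:00 AM + 8 h = Dec 17 1998 5:00 PM.
Dec 17 1998 5:00 PM + 8 h = Dec 18 1998 1:00 AM.
Dec 18 1998 1:00 AM + 8 h = Dec 18 1998 9:00 AM.
Dec 18 1998 9:00 AM + 8 h = Dec 18 1998 5:00 PM.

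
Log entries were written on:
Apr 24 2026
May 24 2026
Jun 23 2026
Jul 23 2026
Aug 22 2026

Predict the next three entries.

Gaps between consecutive events: 30, 30, 30, 30 days — a constant 30-day interval.
Aug 22 2026 + 30 days = Sep 21 2026.
Sep 21 2026 + 30 days = Oct 21 2026.
Oct 21 2026 + 30 days = Nov 20 2026.

Sep 21 2026, Oct 21 2026, Nov 20 2026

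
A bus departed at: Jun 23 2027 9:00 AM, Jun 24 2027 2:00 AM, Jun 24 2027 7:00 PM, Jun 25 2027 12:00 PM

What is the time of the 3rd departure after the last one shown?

The interval is a steady 17 hours (17, 17, 17).
Jun 25 2027 12:00 PM + 17 h = Jun 26 2027 5:00 AM.
Jun 26 2027 5:00 AM + 17 h = Jun 26 2027 10:00 PM.
Jun 26 2027 10:00 PM + 17 h = Jun 27 2027 3:00 PM.

Jun 27 2027 3:00 PM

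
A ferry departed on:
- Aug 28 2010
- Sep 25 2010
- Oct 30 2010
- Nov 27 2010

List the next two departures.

Dec 25 2010, Jan 29 2011

All Saturdays; the gaps (28, 35, 28) vary with month length.
This is the last Saturday of each month.
Last Saturday of December 2010: Dec 25 2010.
Last Saturday of January 2011: Jan 29 2011.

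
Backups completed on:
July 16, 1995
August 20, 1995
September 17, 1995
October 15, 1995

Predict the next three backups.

November 19, 1995; December 17, 1995; January 21, 1996

These are Sundays at 28- or 35-day spacing (35, 28, 28).
The pattern: 3rd Sunday of the month.
November 1995 — 3rd Sunday is November 19, 1995.
December 1995 — 3rd Sunday is December 17, 1995.
3rd Sunday of January 1996: January 21, 1996.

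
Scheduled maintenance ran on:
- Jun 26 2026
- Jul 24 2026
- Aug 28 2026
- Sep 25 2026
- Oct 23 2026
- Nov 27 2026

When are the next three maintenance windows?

Dec 25 2026, Jan 22 2027, Feb 26 2027

All dates are Fridays, 28, 35, 28, 28, 35 days apart.
Specifically, the 4th Friday of each month.
4th Friday of December 2026: Dec 25 2026.
4th Friday of January 2027: Jan 22 2027.
4th Friday of February 2027: Feb 26 2027.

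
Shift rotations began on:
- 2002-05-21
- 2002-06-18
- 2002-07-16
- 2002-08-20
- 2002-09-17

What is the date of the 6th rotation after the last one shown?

2003-03-18

These are Tuesdays at 28- or 35-day spacing (28, 28, 35, 28).
The pattern: 3rd Tuesday of the month.
3rd Tuesday of October 2002: 2002-10-15.
November 2002 — 3rd Tuesday is 2002-11-19.
December 2002 — 3rd Tuesday is 2002-12-17.
January 2003 — 3rd Tuesday is 2003-01-21.
3rd Tuesday of February 2003: 2003-02-18.
March 2003 — 3rd Tuesday is 2003-03-18.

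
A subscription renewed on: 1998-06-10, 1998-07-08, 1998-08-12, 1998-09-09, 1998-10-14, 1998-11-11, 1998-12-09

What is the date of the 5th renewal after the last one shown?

All dates are Wednesdays, 28, 35, 28, 35, 28, 28 days apart.
Specifically, the 2nd Wednesday of each month.
January 1999 — 2nd Wednesday is 1999-01-13.
2nd Wednesday of February 1999: 1999-02-10.
March 1999 — 2nd Wednesday is 1999-03-10.
April 1999 — 2nd Wednesday is 1999-04-14.
May 1999 — 2nd Wednesday is 1999-05-12.

1999-05-12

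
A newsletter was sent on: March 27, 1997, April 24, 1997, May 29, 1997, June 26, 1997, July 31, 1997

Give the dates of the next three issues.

These are Thursdays with 28, 35, 28, 35-day gaps.
Each is the final Thursday of its month — May 29, 1997 is past the 28th, so '4th Thursday' doesn't fit.
Last Thursday of August 1997: August 28, 1997.
September 1997 ends with Thursday September 25, 1997.
October 1997 ends with Thursday October 30, 1997.

August 28, 1997; September 25, 1997; October 30, 1997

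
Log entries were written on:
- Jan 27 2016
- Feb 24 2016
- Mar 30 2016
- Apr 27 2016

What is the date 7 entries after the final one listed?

These are Wednesdays with 28, 35, 28-day gaps.
Each is the final Wednesday of its month — Mar 30 2016 is past the 28th, so '4th Wednesday' doesn't fit.
May 2016 ends with Wednesday May 25 2016.
June 2016 ends with Wednesday Jun 29 2016.
July 2016 ends with Wednesday Jul 27 2016.
Last Wednesday of August 2016: Aug 31 2016.
September 2016 ends with Wednesday Sep 28 2016.
October 2016 ends with Wednesday Oct 26 2016.
November 2016 ends with Wednesday Nov 30 2016.

Nov 30 2016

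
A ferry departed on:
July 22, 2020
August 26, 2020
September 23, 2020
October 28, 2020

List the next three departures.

These are Wednesdays at 28- or 35-day spacing (35, 28, 35).
The pattern: 4th Wednesday of the month.
November 2020 — 4th Wednesday is November 25, 2020.
December 2020 — 4th Wednesday is December 23, 2020.
4th Wednesday of January 2021: January 27, 2021.

November 25, 2020; December 23, 2020; January 27, 2021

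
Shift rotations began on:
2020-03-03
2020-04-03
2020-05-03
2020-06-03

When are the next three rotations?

2020-07-03, 2020-08-03, 2020-09-03

The day-of-month is always 3 (31, 30, 31 days between events).
So this recurs on the 3rd of each month.
Next: July 2020 → 2020-07-03.
Next: August 2020 → 2020-08-03.
September 2020: 2020-09-03.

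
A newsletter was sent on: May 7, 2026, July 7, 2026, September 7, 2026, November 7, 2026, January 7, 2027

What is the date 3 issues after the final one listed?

July 7, 2027

Gaps: 61, 62, 61, 61 days — not constant. Every event is on the 7th of the month.
Pattern: the 7th of every 2 months.
March 2027: March 7, 2027.
Next: May 2027 → May 7, 2027.
Next: July 2027 → July 7, 2027.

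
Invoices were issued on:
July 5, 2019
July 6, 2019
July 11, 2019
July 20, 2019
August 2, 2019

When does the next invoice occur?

The spacing grows by 4 each time: 1, 5, 9, 13 days.
Next gap: 17 days. August 2, 2019 + 17 days = August 19, 2019.

August 19, 2019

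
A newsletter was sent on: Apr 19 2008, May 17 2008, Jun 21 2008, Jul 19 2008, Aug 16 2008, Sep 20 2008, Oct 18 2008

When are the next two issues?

All dates are Saturdays, 28, 35, 28, 28, 35, 28 days apart.
Specifically, the 3rd Saturday of each month.
November 2008 — 3rd Saturday is Nov 15 2008.
December 2008 — 3rd Saturday is Dec 20 2008.

Nov 15 2008, Dec 20 2008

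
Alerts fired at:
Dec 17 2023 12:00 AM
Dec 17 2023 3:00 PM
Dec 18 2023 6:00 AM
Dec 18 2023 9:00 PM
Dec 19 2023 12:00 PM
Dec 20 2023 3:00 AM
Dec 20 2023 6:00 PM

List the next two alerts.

Dec 21 2023 9:00 AM, Dec 22 2023 12:00 AM

The interval is a steady 15 hours (15, 15, 15, 15, 15, 15).
Dec 20 2023 6:00 PM + 15 h = Dec 21 2023 9:00 AM.
Dec 21 2023 9:00 AM + 15 h = Dec 22 2023 12:00 AM.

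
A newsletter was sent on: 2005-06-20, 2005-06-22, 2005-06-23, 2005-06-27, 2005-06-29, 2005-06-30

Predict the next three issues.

2005-07-04, 2005-07-06, 2005-07-07

Every event lands on a Monday or Wednesday or Thursday (gaps cycle 2, 1, 4, 2, 1).
So the schedule is: every Monday, Wednesday and Thursday.
Next Monday: 2005-07-04.
The following Wednesday is 2005-07-06.
Next Thursday: 2005-07-07.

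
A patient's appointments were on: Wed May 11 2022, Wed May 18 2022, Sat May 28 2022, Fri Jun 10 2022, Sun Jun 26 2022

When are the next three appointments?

The spacing grows by 3 each time: 7, 10, 13, 16 days.
Next gap: 19 days. Sun Jun 26 2022 + 19 days = Fri Jul 15 2022.
Next gap: 22 days. Fri Jul 15 2022 + 22 days = Sat Aug 6 2022.
Next gap: 25 days. Sat Aug 6 2022 + 25 days = Wed Aug 31 2022.

Fri Jul 15 2022, Sat Aug 6 2022, Wed Aug 31 2022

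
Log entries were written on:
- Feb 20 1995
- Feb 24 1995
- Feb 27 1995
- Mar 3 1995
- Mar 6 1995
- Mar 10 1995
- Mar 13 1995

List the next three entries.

Mar 17 1995, Mar 20 1995, Mar 24 1995

Gaps: 4, 3, 4, 3, 4, 3 days — not constant, but cyclic with period 2.
The events fall on every Monday and Friday.
The following Friday is Mar 17 1995.
The following Monday is Mar 20 1995.
Next Friday: Mar 24 1995.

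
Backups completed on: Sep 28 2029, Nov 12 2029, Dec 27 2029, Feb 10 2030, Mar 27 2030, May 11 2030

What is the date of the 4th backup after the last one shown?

Gaps between consecutive events: 45, 45, 45, 45, 45 days — a constant 45-day interval.
May 11 2030 + 45 days = Jun 25 2030.
Jun 25 2030 + 45 days = Aug 9 2030.
Aug 9 2030 + 45 days = Sep 23 2030.
Sep 23 2030 + 45 days = Nov 7 2030.

Nov 7 2030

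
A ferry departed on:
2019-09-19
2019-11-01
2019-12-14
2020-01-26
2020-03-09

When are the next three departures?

2020-04-21, 2020-06-03, 2020-07-16

Gaps between consecutive events: 43, 43, 43, 43 days — a constant 43-day interval.
2020-03-09 + 43 days = 2020-04-21.
2020-04-21 + 43 days = 2020-06-03.
2020-06-03 + 43 days = 2020-07-16.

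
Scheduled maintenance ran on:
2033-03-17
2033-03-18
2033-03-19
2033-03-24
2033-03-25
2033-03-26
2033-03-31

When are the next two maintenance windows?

Gaps: 1, 1, 5, 1, 1, 5 days — not constant, but cyclic with period 3.
The events fall on every Thursday, Friday and Saturday.
Next Friday: 2033-04-01.
Next Saturday: 2033-04-02.

2033-04-01, 2033-04-02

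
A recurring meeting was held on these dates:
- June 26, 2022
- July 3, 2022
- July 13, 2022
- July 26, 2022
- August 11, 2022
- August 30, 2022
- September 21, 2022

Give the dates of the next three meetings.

The spacing grows by 3 each time: 7, 10, 13, 16, 19, 22 days.
Next gap: 25 days. September 21, 2022 + 25 days = October 16, 2022.
Next gap: 28 days. October 16, 2022 + 28 days = November 13, 2022.
Next gap: 31 days. November 13, 2022 + 31 days = December 14, 2022.

October 16, 2022; November 13, 2022; December 14, 2022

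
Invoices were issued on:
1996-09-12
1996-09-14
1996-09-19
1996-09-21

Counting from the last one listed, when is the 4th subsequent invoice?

Gaps: 2, 5, 2 days — not constant, but cyclic with period 2.
The events fall on every Thursday and Saturday.
The following Thursday is 1996-09-26.
Next Saturday: 1996-09-28.
Next Thursday: 1996-10-03.
The following Saturday is 1996-10-05.

1996-10-05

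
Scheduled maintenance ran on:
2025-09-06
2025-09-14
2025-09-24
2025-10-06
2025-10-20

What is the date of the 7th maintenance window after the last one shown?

The spacing grows by 2 each time: 8, 10, 12, 14 days.
Next gap: 16 days. 2025-10-20 + 16 days = 2025-11-05.
Next gap: 18 days. 2025-11-05 + 18 days = 2025-11-23.
Next gap: 20 days. 2025-11-23 + 20 days = 2025-12-13.
Next gap: 22 days. 2025-12-13 + 22 days = 2026-01-04.
Next gap: 24 days. 2026-01-04 + 24 days = 2026-01-28.
Next gap: 26 days. 2026-01-28 + 26 days = 2026-02-23.
Next gap: 28 days. 2026-02-23 + 28 days = 2026-03-23.

2026-03-23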